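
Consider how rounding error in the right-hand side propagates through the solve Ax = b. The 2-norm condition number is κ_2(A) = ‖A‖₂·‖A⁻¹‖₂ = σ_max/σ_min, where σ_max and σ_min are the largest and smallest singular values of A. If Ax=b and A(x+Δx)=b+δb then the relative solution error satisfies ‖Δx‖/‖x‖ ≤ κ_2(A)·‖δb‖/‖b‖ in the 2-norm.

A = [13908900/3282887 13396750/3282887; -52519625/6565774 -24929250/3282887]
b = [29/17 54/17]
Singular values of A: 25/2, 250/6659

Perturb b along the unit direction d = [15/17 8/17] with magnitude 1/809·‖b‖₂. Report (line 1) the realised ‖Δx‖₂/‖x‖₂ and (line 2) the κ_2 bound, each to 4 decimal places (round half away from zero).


0.0015
0.4116

from the listed singular values, σ₁ = 25/2, σ_n = 250/6659
κ = σ_max/σ_min = (25/2)/(250/6659) = 332.9500
bound on ‖Δx‖/‖x‖: κ·ε = 332.9500·1/809 = 0.4116
solve Ax = b  →  x = [-55.2248 57.7541]
‖b‖ = 3.6056, ‖x‖ = 79.9082
with δb = [0.0039 0.0021], A·Δx = δb → ‖Δx‖ = 0.1187
realised ‖Δx‖/‖x‖ = 0.0015
tightness: 0.0015 against a bound of 0.4116 (unrounded ratio ≈ 0.0036)


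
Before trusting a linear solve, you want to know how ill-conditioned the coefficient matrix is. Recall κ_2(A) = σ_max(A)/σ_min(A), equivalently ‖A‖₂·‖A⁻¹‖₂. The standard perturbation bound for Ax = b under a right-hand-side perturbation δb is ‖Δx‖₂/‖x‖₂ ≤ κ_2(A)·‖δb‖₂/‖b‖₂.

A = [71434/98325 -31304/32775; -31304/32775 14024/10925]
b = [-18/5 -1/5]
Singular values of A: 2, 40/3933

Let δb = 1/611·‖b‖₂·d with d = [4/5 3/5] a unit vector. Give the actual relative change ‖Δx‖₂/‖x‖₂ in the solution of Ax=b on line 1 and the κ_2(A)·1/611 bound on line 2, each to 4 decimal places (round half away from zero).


0.0020
0.3218

σ_max = 2, σ_min = 40/3933
condition number: 2 ÷ (40/3933) = 196.6500
perturbation bound = 196.6500·1/611 = 0.3218
solve Ax = b  →  x = [-236.5800 -176.1850]
‖b‖₂ = 3.6056 and ‖x‖₂ = 294.9767
with δb = [0.0047 0.0035], A·Δx = δb → ‖Δx‖ = 0.5802
relative error = 0.0020
so the bound overstates the realised error by a factor of ≈ 163.6236 (computed from the unrounded values)


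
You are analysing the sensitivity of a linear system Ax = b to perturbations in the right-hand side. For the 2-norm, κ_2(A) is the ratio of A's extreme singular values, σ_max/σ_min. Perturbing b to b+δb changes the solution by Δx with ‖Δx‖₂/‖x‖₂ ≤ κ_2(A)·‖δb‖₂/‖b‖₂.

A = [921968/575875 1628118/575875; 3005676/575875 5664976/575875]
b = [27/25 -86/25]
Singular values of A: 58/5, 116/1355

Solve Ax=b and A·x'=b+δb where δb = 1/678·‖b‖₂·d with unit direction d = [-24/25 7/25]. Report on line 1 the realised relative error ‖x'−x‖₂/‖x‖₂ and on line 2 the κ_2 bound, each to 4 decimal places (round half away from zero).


0.0027
0.1999

largest singular value 58/5, smallest 116/1355
κ = σ_max/σ_min = (58/5)/(116/1355) = 135.5000
κ_2(A)·‖δb‖/‖b‖ = 0.1999
solve Ax = b  →  x = [20.4919 -11.2221]
‖b‖ = 3.6056, ‖x‖ = 23.3635
δb = ε·‖b‖·d = [-0.0051 0.0015]; solving A·Δx = δb gives ‖Δx‖ = 0.0621
relative error = 0.0027
so the bound overstates the realised error by a factor of ≈ 75.1665 (computed from the unrounded values)


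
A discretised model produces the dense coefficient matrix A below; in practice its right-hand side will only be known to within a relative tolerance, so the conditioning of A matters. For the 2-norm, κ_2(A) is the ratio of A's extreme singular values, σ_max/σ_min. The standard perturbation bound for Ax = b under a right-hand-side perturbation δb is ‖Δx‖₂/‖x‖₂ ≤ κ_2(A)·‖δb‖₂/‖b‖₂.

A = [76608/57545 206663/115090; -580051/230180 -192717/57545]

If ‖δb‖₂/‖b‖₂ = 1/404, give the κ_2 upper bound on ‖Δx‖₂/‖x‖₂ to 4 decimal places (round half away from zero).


0.8379

AᵀA = [59565361/7333264 19854639/1833316; 19854639/1833316 26473213/1833316]; tr = 165458213/7333264, det = 130321/29333056
λ_max, λ_min = (165458213/7333264 ± √27375464570855625/53776760893696)/2 = 361/16, 361/1833316
σ_max=√(361/16)=(19/4), σ_min=√(361/1833316)=(19/1354) → κ = 338.5000
worst-case relative error ≤ 338.5000 × 1/404 = 0.8379


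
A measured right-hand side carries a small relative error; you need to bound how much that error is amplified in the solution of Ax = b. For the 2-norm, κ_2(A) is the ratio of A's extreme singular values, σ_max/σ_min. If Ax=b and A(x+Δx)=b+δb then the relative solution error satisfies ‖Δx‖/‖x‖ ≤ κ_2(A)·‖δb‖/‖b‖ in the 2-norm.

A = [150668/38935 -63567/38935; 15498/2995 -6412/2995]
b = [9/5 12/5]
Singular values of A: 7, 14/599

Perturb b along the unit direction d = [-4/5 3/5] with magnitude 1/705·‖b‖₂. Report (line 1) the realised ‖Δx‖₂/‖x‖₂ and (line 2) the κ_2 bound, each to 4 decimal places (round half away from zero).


0.4248
0.4248

largest singular value 7, smallest 14/599
κ_2(A) = 7 / (14/599) = 299.5000
worst-case relative error ≤ 299.5000 × 1/705 = 0.4248
solve Ax = b  →  x = [0.3956 -0.1648]
‖b‖ = 3.0000, ‖x‖ = 0.4286
with δb = [-0.0034 0.0026], A·Δx = δb → ‖Δx‖ = 0.1821
dividing the unrounded norms, ‖Δx‖/‖x‖ = 0.4248
realised/bound = 1 exactly: the bound is attained for this b and d


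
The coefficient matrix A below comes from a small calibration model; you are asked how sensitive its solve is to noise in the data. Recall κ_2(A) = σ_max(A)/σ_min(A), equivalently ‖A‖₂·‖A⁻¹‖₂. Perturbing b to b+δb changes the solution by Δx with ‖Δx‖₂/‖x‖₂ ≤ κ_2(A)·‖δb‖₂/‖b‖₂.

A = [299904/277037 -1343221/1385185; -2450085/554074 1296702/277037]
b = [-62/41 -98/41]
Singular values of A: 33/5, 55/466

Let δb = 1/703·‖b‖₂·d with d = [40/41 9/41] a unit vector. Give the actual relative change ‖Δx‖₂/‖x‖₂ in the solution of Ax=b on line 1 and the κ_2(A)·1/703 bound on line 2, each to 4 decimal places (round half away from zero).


from the listed singular values, σ₁ = 33/5, σ_n = 55/466
κ_2(A) = (33/5) / (55/466) = 55.9200
κ_2(A)·‖δb‖/‖b‖ = 0.0795
solve Ax = b  →  x = [-12.0619 -11.9060]
2-norm of b is 2.8284; of x, 16.9482
Δx = A⁻¹·δb where δb = 1/703·2.8284·d; ‖Δx‖ = 0.0341
relative error = 0.0020
so the bound overstates the realised error by a factor of ≈ 39.5477 (computed from the unrounded values)

0.0020
0.0795


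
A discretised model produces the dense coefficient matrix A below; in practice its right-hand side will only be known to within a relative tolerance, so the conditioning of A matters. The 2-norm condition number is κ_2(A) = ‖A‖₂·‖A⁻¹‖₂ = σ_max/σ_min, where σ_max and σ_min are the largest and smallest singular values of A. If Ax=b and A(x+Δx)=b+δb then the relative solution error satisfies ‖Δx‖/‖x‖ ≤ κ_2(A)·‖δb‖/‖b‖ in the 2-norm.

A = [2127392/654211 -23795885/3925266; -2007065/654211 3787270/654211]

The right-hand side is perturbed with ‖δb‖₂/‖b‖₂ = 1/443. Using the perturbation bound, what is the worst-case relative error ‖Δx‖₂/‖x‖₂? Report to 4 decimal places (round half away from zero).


form AᵀA = [10171351529/508908481 -57212222210/1526725443; -57212222210/1526725443 1287285432625/18320705316] with trace 5721294421/63393444 and determinant 3258025/63393444
eigenvalues of AᵀA: λ = (tr ± √(tr²−4·det))/2 = 361/4, 9025/15848361
κ_2(A) = √(λ_max/λ_min) = √((361/4) / (9025/15848361)) = 398.1000
κ_2(A)·‖δb‖/‖b‖ = 0.8986

0.8986


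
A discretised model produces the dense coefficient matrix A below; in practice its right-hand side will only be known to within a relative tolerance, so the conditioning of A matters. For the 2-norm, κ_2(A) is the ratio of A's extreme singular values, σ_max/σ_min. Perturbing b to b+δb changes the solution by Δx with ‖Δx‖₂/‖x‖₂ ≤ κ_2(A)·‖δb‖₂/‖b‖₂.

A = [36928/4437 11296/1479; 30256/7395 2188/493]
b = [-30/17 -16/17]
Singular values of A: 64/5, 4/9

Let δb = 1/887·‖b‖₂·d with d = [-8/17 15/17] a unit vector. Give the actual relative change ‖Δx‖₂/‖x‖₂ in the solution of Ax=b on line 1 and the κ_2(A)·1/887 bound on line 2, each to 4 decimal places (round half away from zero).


σ_max = 64/5, σ_min = 4/9
κ = σ_max/σ_min = (64/5)/(4/9) = 28.8000
bound on ‖Δx‖/‖x‖: κ·ε = 28.8000·1/887 = 0.0325
solve Ax = b  →  x = [-0.1131 -0.1078]
‖b‖₂ = 2.0000 and ‖x‖₂ = 0.1563
δb = ε·‖b‖·d = [-0.0011 0.0020]; solving A·Δx = δb gives ‖Δx‖ = 0.0051
dividing the unrounded norms, ‖Δx‖/‖x‖ = 0.0325
realised/bound = 1 exactly: the bound is attained for this b and d

0.0325
0.0325


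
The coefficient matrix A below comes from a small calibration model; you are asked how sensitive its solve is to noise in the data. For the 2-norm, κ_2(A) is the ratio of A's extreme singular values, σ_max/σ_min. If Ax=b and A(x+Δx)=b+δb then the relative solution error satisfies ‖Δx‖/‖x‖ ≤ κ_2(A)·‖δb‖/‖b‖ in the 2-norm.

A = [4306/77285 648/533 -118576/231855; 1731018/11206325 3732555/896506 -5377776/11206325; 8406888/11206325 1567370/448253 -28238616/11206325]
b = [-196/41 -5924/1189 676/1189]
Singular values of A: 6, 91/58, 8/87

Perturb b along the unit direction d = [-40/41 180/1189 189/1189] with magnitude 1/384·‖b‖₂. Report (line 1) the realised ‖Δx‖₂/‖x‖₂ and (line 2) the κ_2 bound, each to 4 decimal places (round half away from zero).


largest singular value 6, smallest 8/87
κ = σ_max/σ_min = 6/(8/87) = 65.2500
bound on ‖Δx‖/‖x‖: κ·ε = 65.2500·1/384 = 0.1699
solve Ax = b  →  x = [42.3471 -1.5959 10.1669]
‖b‖₂ = 6.9282 and ‖x‖₂ = 43.5797
δb = ε·‖b‖·d = [-0.0176 0.0027 0.0029]; solving A·Δx = δb gives ‖Δx‖ = 0.1962
relative error = 0.0045
realised/bound (from unrounded values) ≈ 0.0265

0.0045
0.1699


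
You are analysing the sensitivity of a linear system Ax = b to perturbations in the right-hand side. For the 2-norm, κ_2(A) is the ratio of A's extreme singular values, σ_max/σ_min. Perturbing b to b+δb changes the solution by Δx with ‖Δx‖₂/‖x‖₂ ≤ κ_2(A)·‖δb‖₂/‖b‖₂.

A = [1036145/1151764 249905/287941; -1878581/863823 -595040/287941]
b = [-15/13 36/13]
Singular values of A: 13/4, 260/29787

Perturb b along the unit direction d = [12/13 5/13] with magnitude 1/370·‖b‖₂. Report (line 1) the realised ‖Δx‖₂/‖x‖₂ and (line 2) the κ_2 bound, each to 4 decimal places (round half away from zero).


from the listed singular values, σ₁ = 13/4, σ_n = 260/29787
condition number: (13/4) ÷ (260/29787) = 372.3375
perturbation bound = 372.3375·1/370 = 1.0063
solve Ax = b  →  x = [-0.6684 -0.6366]
2-norm of b is 3.0000; of x, 0.9231
re-solving with b+δb shifts x by Δx of norm 0.9289
relative error = 1.0063
tightness: 1.0063 against a bound of 1.0063; the bound is attained (ratio 1)

1.0063
1.0063


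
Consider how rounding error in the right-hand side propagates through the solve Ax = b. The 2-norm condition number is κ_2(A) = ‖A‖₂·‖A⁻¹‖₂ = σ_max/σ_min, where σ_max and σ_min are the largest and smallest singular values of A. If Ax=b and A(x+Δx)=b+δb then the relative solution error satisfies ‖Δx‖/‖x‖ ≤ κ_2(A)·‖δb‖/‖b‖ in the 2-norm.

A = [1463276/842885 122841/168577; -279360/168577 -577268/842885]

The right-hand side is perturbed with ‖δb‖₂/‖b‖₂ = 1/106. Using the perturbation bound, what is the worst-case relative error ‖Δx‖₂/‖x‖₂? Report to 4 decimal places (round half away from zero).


3.4275

AᵀA = [4865905936/844774225 405488556/168954845; 405488556/168954845 844811089/844774225]; tr = 228428681/33790969, det = 7311616/21119355625
solving λ² − 228428681/33790969·λ + 7311616/21119355625 = 0 gives λ = 169/25, 43264/844774225
κ = σ_max/σ_min = (13/5)/(208/29065) = 363.3125
bound on ‖Δx‖/‖x‖: κ·ε = 363.3125·1/106 = 3.4275


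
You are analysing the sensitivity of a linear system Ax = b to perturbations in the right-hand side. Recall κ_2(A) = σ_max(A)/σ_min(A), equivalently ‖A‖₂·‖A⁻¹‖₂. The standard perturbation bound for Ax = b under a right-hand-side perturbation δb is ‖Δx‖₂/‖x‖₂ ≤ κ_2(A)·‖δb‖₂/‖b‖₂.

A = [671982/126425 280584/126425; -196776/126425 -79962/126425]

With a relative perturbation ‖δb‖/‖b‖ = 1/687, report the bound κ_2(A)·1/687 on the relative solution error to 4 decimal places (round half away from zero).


0.5662

M = AᵀA = [60342228/1967173 25142400/1967173; 25142400/1967173 10476468/1967173]. tr(M)=5447592/151321, det(M)=1296/151321
solving λ² − 5447592/151321·λ + 1296/151321 = 0 gives λ = 36, 36/151321
κ_2(A) = √(λ_max/λ_min) = √(36 / (36/151321)) = 389.0000
bound on ‖Δx‖/‖x‖: κ·ε = 389.0000·1/687 = 0.5662


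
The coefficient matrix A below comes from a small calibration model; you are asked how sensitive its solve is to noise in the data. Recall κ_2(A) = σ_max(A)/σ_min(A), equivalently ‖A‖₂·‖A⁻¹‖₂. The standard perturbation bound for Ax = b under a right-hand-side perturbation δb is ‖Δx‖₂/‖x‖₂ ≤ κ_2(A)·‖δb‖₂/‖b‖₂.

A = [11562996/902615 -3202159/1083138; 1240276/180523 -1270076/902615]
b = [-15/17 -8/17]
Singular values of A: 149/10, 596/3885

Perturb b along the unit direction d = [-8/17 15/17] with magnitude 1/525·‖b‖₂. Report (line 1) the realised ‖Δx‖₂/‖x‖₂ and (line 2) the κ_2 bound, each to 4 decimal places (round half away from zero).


0.1850
0.1850

from the listed singular values, σ₁ = 149/10, σ_n = 596/3885
condition number: (149/10) ÷ (596/3885) = 97.1250
perturbation bound = 97.1250·1/525 = 0.1850
solve Ax = b  →  x = [-0.0655 0.0147]
‖b‖ = 1.0000, ‖x‖ = 0.0671
δb = ε·‖b‖·d = [-0.0009 0.0017]; solving A·Δx = δb gives ‖Δx‖ = 0.0124
realised ‖Δx‖/‖x‖ = 0.1850
tightness: 0.1850 against a bound of 0.1850; the bound is attained (ratio 1)


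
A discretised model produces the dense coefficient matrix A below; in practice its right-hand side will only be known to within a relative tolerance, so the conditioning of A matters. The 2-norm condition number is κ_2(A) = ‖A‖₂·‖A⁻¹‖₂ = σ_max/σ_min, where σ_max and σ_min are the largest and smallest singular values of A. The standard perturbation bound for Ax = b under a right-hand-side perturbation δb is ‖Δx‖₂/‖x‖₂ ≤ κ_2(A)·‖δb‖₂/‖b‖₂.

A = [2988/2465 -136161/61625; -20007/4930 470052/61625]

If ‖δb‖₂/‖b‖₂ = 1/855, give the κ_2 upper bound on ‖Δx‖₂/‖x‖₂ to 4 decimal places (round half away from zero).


form AᵀA = [60345/3364 -141426/4205; -141426/4205 1325889/21025] with trace 6812181/84100 and determinant 6561/84100
char-poly roots: 81 and 81/84100
σ_max=√81=9, σ_min=√(81/84100)=(9/290) → κ = 290.0000
perturbation bound = 290.0000·1/855 = 0.3392

0.3392


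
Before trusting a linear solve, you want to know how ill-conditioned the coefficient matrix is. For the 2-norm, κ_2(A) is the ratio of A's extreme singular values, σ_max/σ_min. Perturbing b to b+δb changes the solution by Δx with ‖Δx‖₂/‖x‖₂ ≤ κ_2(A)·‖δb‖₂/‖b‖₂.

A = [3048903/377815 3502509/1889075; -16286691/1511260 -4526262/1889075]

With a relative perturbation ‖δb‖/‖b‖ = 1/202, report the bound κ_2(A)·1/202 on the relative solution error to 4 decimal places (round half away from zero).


1.4598

M = AᵀA = [16559570231361/91356271504 2328661427391/57097669690; 2328661427391/57097669690 1310184679509/142744174225]. tr(M)=258746109849/1358659600, det(M)=22667121/54346384
solving λ² − 258746109849/1358659600·λ + 22667121/54346384 = 0 gives λ = 4761/25, 119025/54346384
κ = σ_max/σ_min = (69/5)/(345/7372) = 294.8800
perturbation bound = 294.8800·1/202 = 1.4598


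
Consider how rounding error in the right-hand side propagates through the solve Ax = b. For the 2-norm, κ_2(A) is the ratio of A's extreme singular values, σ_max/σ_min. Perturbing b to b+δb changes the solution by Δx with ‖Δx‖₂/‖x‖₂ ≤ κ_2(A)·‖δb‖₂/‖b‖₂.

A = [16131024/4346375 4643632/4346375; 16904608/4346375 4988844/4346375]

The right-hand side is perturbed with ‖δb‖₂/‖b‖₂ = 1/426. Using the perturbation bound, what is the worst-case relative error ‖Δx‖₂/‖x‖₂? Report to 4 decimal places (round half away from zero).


0.7036

M = AᵀA = [129839644928/4492503125 37869439104/4492503125; 37869439104/4492503125 11046821072/4492503125]. tr(M)=1127091728/35940025, det(M)=9834496/898500625
λ_max, λ_min = (1127091728/35940025 ± √50811168440035584/51667415880025)/2 = 784/25, 12544/35940025
κ_2(A) = √(λ_max/λ_min) = √((784/25) / (12544/35940025)) = 299.7500
worst-case relative error ≤ 299.7500 × 1/426 = 0.7036


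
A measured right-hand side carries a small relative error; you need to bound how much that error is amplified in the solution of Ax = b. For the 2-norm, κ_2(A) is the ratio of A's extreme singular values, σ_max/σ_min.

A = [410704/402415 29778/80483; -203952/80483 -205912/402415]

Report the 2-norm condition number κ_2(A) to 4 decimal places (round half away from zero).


18.8750

form AᵀA = [7151409664/958212025 320864544/191642405; 320864544/191642405 382059076/958212025] with trace 896308/114005 and determinant 2458624/14250625
solving λ² − 896308/114005·λ + 2458624/14250625 = 0 gives λ = 196/25, 12544/570025
so κ_2 = √((196/25) / (12544/570025)) = 18.8750


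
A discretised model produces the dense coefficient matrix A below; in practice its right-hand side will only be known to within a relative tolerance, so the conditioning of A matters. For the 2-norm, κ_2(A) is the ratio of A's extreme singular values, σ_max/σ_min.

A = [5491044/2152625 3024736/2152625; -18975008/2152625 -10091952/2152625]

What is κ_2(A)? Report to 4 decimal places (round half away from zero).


form AᵀA = [624323988496/7414071025 66593225088/1482814205; 66593225088/1482814205 177594436864/7414071025] with trace 554960848/5130845 and determinant 116985856/641355625
λ_max, λ_min = (554960848/5130845 ± √7699058381286514944/658139260350625)/2 = 2704/25, 43264/25654225
σ_max=√(2704/25)=(52/5), σ_min=√(43264/25654225)=(208/5065) → κ = 253.2500

253.2500


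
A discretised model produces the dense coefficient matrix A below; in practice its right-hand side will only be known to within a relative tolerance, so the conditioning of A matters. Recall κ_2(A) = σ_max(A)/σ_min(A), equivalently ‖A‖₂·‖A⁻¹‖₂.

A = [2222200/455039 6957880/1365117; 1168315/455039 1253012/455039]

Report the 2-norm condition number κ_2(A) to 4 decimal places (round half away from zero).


M = AᵀA = [21810148025/716472289 68697367060/2149416867; 68697367060/2149416867 216409846864/6448250601]. tr(M)=490726729/7667361, det(M)=1000000/7667361
λ_max, λ_min = (490726729/7667361 ± √240782053111039441/58788424704321)/2 = 64, 15625/7667361
κ = σ_max/σ_min = 8/(125/2769) = 177.2160

177.2160


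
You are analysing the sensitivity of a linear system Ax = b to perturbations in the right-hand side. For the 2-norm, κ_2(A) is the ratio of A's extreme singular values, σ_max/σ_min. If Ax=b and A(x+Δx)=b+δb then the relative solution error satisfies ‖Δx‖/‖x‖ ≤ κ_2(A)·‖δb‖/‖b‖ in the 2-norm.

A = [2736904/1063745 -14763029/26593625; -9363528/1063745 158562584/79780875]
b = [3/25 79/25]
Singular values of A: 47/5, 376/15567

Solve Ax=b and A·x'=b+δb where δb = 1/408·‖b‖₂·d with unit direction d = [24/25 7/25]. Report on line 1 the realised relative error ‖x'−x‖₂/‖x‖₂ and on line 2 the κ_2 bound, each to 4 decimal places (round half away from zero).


σ_max = 47/5, σ_min = 376/15567
condition number: (47/5) ÷ (376/15567) = 389.1750
worst-case relative error ≤ 389.1750 × 1/408 = 0.9539
solve Ax = b  →  x = [8.7768 40.4619]
2-norm of b is 3.1623; of x, 41.4028
re-solving with b+δb shifts x by Δx of norm 0.3209
dividing the unrounded norms, ‖Δx‖/‖x‖ = 0.0078
realised/bound (from unrounded values) ≈ 0.0081

0.0078
0.9539


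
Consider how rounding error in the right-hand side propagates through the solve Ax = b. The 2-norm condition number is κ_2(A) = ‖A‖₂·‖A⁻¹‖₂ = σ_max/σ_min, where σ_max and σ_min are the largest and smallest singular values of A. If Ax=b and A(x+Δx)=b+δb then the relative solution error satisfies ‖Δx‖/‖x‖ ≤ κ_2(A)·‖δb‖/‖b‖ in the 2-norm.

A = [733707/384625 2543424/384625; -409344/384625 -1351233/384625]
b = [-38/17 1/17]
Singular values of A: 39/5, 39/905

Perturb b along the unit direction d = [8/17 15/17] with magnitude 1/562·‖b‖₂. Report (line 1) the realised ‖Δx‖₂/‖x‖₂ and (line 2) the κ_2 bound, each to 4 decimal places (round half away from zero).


from the listed singular values, σ₁ = 39/5, σ_n = 39/905
κ = σ_max/σ_min = (39/5)/(39/905) = 181.0000
worst-case relative error ≤ 181.0000 × 1/562 = 0.3221
solve Ax = b  →  x = [22.2051 -6.7436]
‖b‖ = 2.2361, ‖x‖ = 23.2065
δb = ε·‖b‖·d = [0.0019 0.0035]; solving A·Δx = δb gives ‖Δx‖ = 0.0923
dividing the unrounded norms, ‖Δx‖/‖x‖ = 0.0040
realised/bound (from unrounded values) ≈ 0.0124

0.0040
0.3221


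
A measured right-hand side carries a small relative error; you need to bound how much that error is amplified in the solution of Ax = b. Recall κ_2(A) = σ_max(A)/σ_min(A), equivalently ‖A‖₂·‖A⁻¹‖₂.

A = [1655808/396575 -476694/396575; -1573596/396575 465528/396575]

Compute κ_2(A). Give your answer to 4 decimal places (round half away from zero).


273.5000

AᵀA = [1240880976/37401125 -361918368/37401125; -361918368/37401125 105577524/37401125]; tr = 10771668/299209, det = 5184/299209
char-poly roots: 36 and 144/299209
so κ_2 = √(36 / (144/299209)) = 273.5000


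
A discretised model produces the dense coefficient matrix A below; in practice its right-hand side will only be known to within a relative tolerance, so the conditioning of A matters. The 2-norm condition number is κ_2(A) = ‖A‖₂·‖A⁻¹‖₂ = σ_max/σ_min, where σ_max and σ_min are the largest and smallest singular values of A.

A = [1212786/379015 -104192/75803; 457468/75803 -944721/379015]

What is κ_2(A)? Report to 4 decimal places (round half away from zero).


171.5000

AᵀA = [23192990164/497067025 -386534412/19882681; -386534412/19882681 4027325569/497067025]; tr = 161066957/2941225, det = 7496644/73530625
solving λ² − 161066957/2941225·λ + 7496644/73530625 = 0 gives λ = 1369/25, 5476/2941225
σ_max=√(1369/25)=(37/5), σ_min=√(5476/2941225)=(74/1715) → κ = 171.5000


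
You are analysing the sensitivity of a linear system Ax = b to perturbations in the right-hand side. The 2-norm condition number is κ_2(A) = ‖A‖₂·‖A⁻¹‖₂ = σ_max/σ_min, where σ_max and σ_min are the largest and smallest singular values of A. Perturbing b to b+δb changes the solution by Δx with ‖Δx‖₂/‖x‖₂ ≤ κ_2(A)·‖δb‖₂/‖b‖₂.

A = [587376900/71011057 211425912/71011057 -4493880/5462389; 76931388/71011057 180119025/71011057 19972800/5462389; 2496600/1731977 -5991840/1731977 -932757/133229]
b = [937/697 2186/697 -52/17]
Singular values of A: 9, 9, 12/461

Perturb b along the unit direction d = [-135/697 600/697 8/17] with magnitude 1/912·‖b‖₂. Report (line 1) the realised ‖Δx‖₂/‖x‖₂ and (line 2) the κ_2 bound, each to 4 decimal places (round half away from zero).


0.0050
0.3791

σ_max = 9, σ_min = 12/461
κ = σ_max/σ_min = 9/(12/461) = 345.7500
κ_2(A)·‖δb‖/‖b‖ = 0.3791
solve Ax = b  →  x = [13.1620 -31.0111 18.4706]
‖b‖₂ = 4.5826 and ‖x‖₂ = 38.4199
δb = ε·‖b‖·d = [-0.0010 0.0043 0.0024]; solving A·Δx = δb gives ‖Δx‖ = 0.1930
realised ‖Δx‖/‖x‖ = 0.0050
so the bound overstates the realised error by a factor of ≈ 75.4551 (computed from the unrounded values)


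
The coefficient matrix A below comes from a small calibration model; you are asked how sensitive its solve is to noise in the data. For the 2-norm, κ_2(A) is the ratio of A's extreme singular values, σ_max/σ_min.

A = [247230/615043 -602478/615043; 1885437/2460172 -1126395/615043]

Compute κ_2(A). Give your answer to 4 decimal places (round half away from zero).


form AᵀA = [15684551721/20942720656 -9410205375/5235680164; -9410205375/5235680164 5646177981/1308920041] with trace 627357393/123921424 and determinant 6561/30980356
solving λ² − 627357393/123921424·λ + 6561/30980356 = 0 gives λ = 81/16, 324/7745089
κ = σ_max/σ_min = (9/4)/(18/2783) = 347.8750

347.8750


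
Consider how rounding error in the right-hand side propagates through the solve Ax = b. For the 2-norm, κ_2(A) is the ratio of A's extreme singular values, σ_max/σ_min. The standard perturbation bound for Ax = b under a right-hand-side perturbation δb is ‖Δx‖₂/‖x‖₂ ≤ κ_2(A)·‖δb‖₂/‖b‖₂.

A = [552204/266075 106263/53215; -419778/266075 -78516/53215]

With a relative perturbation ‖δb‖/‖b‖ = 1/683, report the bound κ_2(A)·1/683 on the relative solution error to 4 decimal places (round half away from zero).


M = AᵀA = [19245713076/2831836225 3665525724/566367245; 3665525724/566367245 698263497/113273449]. tr(M)=43641261/3367225, det(M)=26244/3367225
solving λ² − 43641261/3367225·λ + 26244/3367225 = 0 gives λ = 324/25, 81/134689
κ_2(A) = √(λ_max/λ_min) = √((324/25) / (81/134689)) = 146.8000
κ_2(A)·‖δb‖/‖b‖ = 0.2149

0.2149


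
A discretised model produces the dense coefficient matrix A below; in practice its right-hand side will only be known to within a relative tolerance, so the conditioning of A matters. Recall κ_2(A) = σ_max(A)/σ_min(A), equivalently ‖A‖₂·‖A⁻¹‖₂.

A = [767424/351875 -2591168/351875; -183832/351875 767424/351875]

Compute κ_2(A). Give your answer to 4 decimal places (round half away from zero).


70.3750

M = AᵀA = [199274816/39621125 -681472512/39621125; -681472512/39621125 2336989184/39621125]. tr(M)=20290112/316969, det(M)=262144/316969
solving λ² − 20290112/316969·λ + 262144/316969 = 0 gives λ = 64, 4096/316969
κ_2(A) = √(λ_max/λ_min) = √(64 / (4096/316969)) = 70.3750


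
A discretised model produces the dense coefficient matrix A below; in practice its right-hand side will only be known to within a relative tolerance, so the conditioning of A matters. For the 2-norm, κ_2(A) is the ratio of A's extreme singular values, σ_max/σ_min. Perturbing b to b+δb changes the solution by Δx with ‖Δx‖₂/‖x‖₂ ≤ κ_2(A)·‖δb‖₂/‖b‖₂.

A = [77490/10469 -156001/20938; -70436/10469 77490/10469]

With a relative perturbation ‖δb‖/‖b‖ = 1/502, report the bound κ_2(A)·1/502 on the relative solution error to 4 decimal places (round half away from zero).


AᵀA = [13039156/130321 -13676985/130321; -13676985/130321 57497161/521284]; tr = 109653785/521284, det = 2829124/130321
eigenvalues of AᵀA: λ = (tr ± √(tr²−4·det))/2 = 841/4, 13456/130321
κ_2(A) = √(λ_max/λ_min) = √((841/4) / (13456/130321)) = 45.1250
perturbation bound = 45.1250·1/502 = 0.0899

0.0899


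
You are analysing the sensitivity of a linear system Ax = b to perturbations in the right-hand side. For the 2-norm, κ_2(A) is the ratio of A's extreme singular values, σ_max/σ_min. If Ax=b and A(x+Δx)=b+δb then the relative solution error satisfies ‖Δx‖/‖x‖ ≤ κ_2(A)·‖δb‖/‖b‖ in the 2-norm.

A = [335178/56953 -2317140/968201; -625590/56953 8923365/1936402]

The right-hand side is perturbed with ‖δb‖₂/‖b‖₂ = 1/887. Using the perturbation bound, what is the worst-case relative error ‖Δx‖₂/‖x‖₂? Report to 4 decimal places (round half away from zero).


0.2470

AᵀA = [503707139784/3243644209 -209872841535/3243644209; -209872841535/3243644209 349837349625/12974576836]; tr = 13992105969/76772644, det = 13286025/19193161
eigenvalues of AᵀA: λ = (tr ± √(tr²−4·det))/2 = 729/4, 72900/19193161
so κ_2 = √((729/4) / (72900/19193161)) = 219.0500
worst-case relative error ≤ 219.0500 × 1/887 = 0.2470


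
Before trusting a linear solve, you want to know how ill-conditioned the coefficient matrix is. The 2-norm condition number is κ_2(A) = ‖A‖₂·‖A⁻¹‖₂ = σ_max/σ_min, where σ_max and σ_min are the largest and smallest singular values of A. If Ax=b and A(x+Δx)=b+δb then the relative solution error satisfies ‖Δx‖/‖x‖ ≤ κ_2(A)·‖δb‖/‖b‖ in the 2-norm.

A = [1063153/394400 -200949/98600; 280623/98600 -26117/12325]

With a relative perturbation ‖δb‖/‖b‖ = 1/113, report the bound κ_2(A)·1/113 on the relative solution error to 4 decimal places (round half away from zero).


2.4071

form AᵀA = [2842190953/184960000 -532899549/46240000; -532899549/46240000 99922417/11560000] with trace 35527597/1479680 and determinant 5764801/739840000
solving λ² − 35527597/1479680·λ + 5764801/739840000 = 0 gives λ = 2401/100, 2401/7398400
σ_max=√(2401/100)=(49/10), σ_min=√(2401/7398400)=(49/2720) → κ = 272.0000
perturbation bound = 272.0000·1/113 = 2.4071


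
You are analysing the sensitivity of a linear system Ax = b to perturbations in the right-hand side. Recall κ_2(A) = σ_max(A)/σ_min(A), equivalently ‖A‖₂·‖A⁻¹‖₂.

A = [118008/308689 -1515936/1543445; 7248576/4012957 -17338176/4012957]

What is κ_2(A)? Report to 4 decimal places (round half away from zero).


M = AᵀA = [32656352832/9579907129 -391801473792/47899535645; -391801473792/47899535645 4701773435904/239497678225]. tr(M)=32651966016/1417146025, det(M)=21233664/1417146025
λ_max, λ_min = (32651966016/1417146025 ± √1066030519899883769856/2008302856173300625)/2 = 576/25, 36864/56685841
σ_max=√(576/25)=(24/5), σ_min=√(36864/56685841)=(192/7529) → κ = 188.2250

188.2250


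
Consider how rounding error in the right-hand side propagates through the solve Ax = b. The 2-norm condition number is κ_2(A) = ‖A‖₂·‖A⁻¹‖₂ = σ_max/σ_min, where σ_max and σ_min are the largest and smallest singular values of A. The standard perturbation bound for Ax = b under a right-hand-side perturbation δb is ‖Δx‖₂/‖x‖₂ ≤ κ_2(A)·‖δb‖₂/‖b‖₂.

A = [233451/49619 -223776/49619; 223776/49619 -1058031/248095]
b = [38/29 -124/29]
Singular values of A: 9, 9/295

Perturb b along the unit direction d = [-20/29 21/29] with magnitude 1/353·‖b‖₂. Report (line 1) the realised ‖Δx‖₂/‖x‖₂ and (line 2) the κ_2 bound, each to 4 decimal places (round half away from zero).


from the listed singular values, σ₁ = 9, σ_n = 9/295
κ = σ_max/σ_min = 9/(9/295) = 295.0000
perturbation bound = 295.0000·1/353 = 0.8357
solve Ax = b  →  x = [-90.5824 -94.7893]
‖b‖ = 4.4721, ‖x‖ = 131.1113
δb = ε·‖b‖·d = [-0.0087 0.0092]; solving A·Δx = δb gives ‖Δx‖ = 0.4153
relative error = 0.0032
tightness: 0.0032 against a bound of 0.8357 (unrounded ratio ≈ 0.0038)

0.0032
0.8357


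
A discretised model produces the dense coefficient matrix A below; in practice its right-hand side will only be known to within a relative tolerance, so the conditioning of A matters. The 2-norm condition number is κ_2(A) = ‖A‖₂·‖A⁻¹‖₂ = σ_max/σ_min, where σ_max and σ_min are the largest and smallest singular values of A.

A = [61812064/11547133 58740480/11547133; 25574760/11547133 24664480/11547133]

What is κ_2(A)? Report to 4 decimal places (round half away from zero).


382.8625

M = AᵀA = [26478104171584/788972074081 25216913998080/788972074081; 25216913998080/788972074081 24016453043200/788972074081]. tr(M)=60041090624/938135641, det(M)=26214400/938135641
λ_max, λ_min = (60041090624/938135641 ± √3604834192667590987776/880098480914480881)/2 = 64, 409600/938135641
so κ_2 = √(64 / (409600/938135641)) = 382.8625


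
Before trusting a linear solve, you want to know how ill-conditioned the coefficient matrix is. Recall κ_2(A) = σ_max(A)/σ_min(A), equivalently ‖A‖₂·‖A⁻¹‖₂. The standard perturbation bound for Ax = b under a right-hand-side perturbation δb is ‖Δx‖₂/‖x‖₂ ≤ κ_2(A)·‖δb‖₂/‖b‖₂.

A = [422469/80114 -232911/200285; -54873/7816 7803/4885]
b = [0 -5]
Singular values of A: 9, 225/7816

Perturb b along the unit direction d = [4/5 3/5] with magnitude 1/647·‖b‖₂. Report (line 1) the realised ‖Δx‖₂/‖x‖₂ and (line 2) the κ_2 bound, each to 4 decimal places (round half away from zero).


from the listed singular values, σ₁ = 9, σ_n = 225/7816
κ_2(A) = 9 / (225/7816) = 312.6400
worst-case relative error ≤ 312.6400 × 1/647 = 0.4832
solve Ax = b  →  x = [-22.4425 -101.7691]
2-norm of b is 5.0000; of x, 104.2143
re-solving with b+δb shifts x by Δx of norm 0.2685
realised ‖Δx‖/‖x‖ = 0.0026
so the bound overstates the realised error by a factor of ≈ 187.5857 (computed from the unrounded values)

0.0026
0.4832


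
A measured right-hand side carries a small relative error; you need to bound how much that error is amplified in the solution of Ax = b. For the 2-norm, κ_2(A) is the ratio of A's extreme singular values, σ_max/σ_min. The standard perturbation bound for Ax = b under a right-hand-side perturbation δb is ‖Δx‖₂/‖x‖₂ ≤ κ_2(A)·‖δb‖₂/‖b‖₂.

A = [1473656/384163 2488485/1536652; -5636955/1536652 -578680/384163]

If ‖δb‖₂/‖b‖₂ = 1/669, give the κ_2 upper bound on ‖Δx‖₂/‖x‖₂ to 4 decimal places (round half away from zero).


form AᵀA = [468038569/16613776 12188160/1038361; 12188160/1038361 81267625/16613776] with trace 274653097/8306888 and determinant 6996025/265820416
λ_max, λ_min = (274653097/8306888 ± √1178547801440256/1078193566321)/2 = 529/16, 13225/16613776
κ_2(A) = √(λ_max/λ_min) = √((529/16) / (13225/16613776)) = 203.8000
worst-case relative error ≤ 203.8000 × 1/669 = 0.3046

0.3046


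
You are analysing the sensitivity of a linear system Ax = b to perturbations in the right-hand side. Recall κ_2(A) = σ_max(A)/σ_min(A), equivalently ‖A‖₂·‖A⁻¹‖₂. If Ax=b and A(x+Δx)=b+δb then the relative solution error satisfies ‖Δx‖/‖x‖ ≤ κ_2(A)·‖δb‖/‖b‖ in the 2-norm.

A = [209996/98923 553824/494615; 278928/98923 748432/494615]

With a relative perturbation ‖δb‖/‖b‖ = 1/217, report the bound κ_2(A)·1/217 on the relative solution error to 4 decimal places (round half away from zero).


form AᵀA = [121899149200/9785759929 65011893120/9785759929; 65011893120/9785759929 34674859264/9785759929] with trace 541778576/33860761 and determinant 102400/33860761
solving λ² − 541778576/33860761·λ + 102400/33860761 = 0 gives λ = 16, 6400/33860761
so κ_2 = √(16 / (6400/33860761)) = 290.9500
worst-case relative error ≤ 290.9500 × 1/217 = 1.3408

1.3408


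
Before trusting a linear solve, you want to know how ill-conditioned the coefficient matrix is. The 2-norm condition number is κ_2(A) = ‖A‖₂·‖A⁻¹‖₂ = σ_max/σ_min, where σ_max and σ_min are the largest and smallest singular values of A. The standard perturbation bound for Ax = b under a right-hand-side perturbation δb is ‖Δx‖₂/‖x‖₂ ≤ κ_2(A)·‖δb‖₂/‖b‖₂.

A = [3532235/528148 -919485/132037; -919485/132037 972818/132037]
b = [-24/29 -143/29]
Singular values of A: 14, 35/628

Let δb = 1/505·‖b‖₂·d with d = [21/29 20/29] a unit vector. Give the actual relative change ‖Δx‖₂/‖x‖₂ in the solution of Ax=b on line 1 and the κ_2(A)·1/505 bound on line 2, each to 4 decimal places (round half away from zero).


from the listed singular values, σ₁ = 14, σ_n = 35/628
condition number: 14 ÷ (35/628) = 251.2000
bound on ‖Δx‖/‖x‖: κ·ε = 251.2000·1/505 = 0.4974
solve Ax = b  →  x = [-51.8246 -49.6527]
‖b‖₂ = 5.0000 and ‖x‖₂ = 71.7717
δb = ε·‖b‖·d = [0.0072 0.0068]; solving A·Δx = δb gives ‖Δx‖ = 0.1777
realised ‖Δx‖/‖x‖ = 0.0025
so the bound overstates the realised error by a factor of ≈ 200.9609 (computed from the unrounded values)

0.0025
0.4974


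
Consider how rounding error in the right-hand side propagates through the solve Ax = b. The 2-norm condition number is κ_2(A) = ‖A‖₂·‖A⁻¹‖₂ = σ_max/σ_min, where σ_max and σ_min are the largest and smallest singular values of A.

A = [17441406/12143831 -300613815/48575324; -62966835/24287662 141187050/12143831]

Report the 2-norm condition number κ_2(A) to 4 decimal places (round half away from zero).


AᵀA = [17929525546521/2041143686596 -39832752525255/1020571843298; -39832752525255/1020571843298 1416294792983025/8164574746384]; tr = 885195059589/4856974864, det = 8303765625/19427899456
solving λ² − 885195059589/4856974864·λ + 8303765625/19427899456 = 0 gives λ = 729/4, 11390625/4856974864
so κ_2 = √((729/4) / (11390625/4856974864)) = 278.7680

278.7680


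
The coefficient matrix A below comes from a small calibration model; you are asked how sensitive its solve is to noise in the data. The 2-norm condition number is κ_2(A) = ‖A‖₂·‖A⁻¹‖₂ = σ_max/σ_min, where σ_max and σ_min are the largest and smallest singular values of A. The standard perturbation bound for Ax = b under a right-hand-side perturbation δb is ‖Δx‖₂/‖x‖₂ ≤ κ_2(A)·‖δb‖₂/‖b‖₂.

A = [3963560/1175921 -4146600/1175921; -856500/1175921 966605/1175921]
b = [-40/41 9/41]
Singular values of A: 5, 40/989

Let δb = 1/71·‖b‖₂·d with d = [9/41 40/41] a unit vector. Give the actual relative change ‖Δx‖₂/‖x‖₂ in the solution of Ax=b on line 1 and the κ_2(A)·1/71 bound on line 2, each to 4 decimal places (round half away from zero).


1.7412
1.7412

from the listed singular values, σ₁ = 5, σ_n = 40/989
condition number: 5 ÷ (40/989) = 123.6250
worst-case relative error ≤ 123.6250 × 1/71 = 1.7412
solve Ax = b  →  x = [-0.1379 0.1448]
‖b‖ = 1.0000, ‖x‖ = 0.2000
with δb = [0.0031 0.0137], A·Δx = δb → ‖Δx‖ = 0.3482
dividing the unrounded norms, ‖Δx‖/‖x‖ = 1.7412
tightness: 1.7412 against a bound of 1.7412; the bound is attained (ratio 1)


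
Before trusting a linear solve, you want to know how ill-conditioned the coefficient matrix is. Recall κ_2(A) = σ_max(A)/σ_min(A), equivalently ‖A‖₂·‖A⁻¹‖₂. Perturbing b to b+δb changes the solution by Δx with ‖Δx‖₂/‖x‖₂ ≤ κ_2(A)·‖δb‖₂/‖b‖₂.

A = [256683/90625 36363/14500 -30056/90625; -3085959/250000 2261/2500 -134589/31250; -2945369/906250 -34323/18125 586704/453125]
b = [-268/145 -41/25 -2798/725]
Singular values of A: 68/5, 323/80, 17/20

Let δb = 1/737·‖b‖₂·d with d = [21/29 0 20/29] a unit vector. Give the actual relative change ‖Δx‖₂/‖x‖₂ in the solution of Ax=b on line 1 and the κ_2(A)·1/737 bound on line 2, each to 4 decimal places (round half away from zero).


from the listed singular values, σ₁ = 68/5, σ_n = 17/20
κ = σ_max/σ_min = (68/5)/(17/20) = 16.0000
perturbation bound = 16.0000·1/737 = 0.0217
solve Ax = b  →  x = [1.2369 -2.6254 -3.7156]
2-norm of b is 4.5826; of x, 4.7147
with δb = [0.0045 0.0000 0.0043], A·Δx = δb → ‖Δx‖ = 0.0073
relative error = 0.0016
so the bound overstates the realised error by a factor of ≈ 13.9921 (computed from the unrounded values)

0.0016
0.0217


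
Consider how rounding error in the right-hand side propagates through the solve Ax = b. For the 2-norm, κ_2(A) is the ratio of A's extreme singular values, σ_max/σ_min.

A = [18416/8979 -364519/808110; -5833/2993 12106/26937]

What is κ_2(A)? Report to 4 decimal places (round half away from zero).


197.1000

AᵀA = [645364057/80622441 -6534134362/3628009845; -6534134362/3628009845 264773813761/653041772100]; tr = 3267235381/388484100, det = 707281/388484100
solving λ² − 3267235381/388484100·λ + 707281/388484100 = 0 gives λ = 841/100, 841/3884841
κ = σ_max/σ_min = (29/10)/(29/1971) = 197.1000
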